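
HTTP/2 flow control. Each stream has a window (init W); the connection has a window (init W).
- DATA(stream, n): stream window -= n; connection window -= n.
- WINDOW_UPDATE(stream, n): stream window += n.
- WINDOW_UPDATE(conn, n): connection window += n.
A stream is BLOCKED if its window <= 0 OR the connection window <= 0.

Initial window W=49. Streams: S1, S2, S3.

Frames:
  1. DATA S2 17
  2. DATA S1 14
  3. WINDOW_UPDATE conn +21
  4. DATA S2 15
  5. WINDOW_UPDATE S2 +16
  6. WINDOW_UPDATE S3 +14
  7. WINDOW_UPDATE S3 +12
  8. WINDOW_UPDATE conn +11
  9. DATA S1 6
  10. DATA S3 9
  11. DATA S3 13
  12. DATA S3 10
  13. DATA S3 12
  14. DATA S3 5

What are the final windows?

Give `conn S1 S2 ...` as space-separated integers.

Answer: -20 29 33 26

Derivation:
Op 1: conn=32 S1=49 S2=32 S3=49 blocked=[]
Op 2: conn=18 S1=35 S2=32 S3=49 blocked=[]
Op 3: conn=39 S1=35 S2=32 S3=49 blocked=[]
Op 4: conn=24 S1=35 S2=17 S3=49 blocked=[]
Op 5: conn=24 S1=35 S2=33 S3=49 blocked=[]
Op 6: conn=24 S1=35 S2=33 S3=63 blocked=[]
Op 7: conn=24 S1=35 S2=33 S3=75 blocked=[]
Op 8: conn=35 S1=35 S2=33 S3=75 blocked=[]
Op 9: conn=29 S1=29 S2=33 S3=75 blocked=[]
Op 10: conn=20 S1=29 S2=33 S3=66 blocked=[]
Op 11: conn=7 S1=29 S2=33 S3=53 blocked=[]
Op 12: conn=-3 S1=29 S2=33 S3=43 blocked=[1, 2, 3]
Op 13: conn=-15 S1=29 S2=33 S3=31 blocked=[1, 2, 3]
Op 14: conn=-20 S1=29 S2=33 S3=26 blocked=[1, 2, 3]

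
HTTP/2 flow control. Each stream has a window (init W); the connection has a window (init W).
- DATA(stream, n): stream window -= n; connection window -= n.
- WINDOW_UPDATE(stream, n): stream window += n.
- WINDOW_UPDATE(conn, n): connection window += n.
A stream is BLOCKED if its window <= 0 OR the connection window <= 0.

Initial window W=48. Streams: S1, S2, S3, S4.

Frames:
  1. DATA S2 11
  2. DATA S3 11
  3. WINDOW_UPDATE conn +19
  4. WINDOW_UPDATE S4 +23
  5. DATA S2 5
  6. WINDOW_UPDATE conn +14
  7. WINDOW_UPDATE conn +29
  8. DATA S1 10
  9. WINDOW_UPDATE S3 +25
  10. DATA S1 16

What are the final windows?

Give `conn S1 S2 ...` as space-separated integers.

Answer: 57 22 32 62 71

Derivation:
Op 1: conn=37 S1=48 S2=37 S3=48 S4=48 blocked=[]
Op 2: conn=26 S1=48 S2=37 S3=37 S4=48 blocked=[]
Op 3: conn=45 S1=48 S2=37 S3=37 S4=48 blocked=[]
Op 4: conn=45 S1=48 S2=37 S3=37 S4=71 blocked=[]
Op 5: conn=40 S1=48 S2=32 S3=37 S4=71 blocked=[]
Op 6: conn=54 S1=48 S2=32 S3=37 S4=71 blocked=[]
Op 7: conn=83 S1=48 S2=32 S3=37 S4=71 blocked=[]
Op 8: conn=73 S1=38 S2=32 S3=37 S4=71 blocked=[]
Op 9: conn=73 S1=38 S2=32 S3=62 S4=71 blocked=[]
Op 10: conn=57 S1=22 S2=32 S3=62 S4=71 blocked=[]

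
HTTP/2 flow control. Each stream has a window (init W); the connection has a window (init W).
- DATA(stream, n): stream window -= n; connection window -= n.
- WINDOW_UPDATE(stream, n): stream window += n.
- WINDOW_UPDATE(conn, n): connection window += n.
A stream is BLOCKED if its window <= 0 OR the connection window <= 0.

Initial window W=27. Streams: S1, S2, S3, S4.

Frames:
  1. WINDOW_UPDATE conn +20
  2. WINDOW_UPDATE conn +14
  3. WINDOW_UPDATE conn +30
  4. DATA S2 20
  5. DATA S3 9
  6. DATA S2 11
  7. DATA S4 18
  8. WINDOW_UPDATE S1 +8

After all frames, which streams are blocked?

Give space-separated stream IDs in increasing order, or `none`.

Answer: S2

Derivation:
Op 1: conn=47 S1=27 S2=27 S3=27 S4=27 blocked=[]
Op 2: conn=61 S1=27 S2=27 S3=27 S4=27 blocked=[]
Op 3: conn=91 S1=27 S2=27 S3=27 S4=27 blocked=[]
Op 4: conn=71 S1=27 S2=7 S3=27 S4=27 blocked=[]
Op 5: conn=62 S1=27 S2=7 S3=18 S4=27 blocked=[]
Op 6: conn=51 S1=27 S2=-4 S3=18 S4=27 blocked=[2]
Op 7: conn=33 S1=27 S2=-4 S3=18 S4=9 blocked=[2]
Op 8: conn=33 S1=35 S2=-4 S3=18 S4=9 blocked=[2]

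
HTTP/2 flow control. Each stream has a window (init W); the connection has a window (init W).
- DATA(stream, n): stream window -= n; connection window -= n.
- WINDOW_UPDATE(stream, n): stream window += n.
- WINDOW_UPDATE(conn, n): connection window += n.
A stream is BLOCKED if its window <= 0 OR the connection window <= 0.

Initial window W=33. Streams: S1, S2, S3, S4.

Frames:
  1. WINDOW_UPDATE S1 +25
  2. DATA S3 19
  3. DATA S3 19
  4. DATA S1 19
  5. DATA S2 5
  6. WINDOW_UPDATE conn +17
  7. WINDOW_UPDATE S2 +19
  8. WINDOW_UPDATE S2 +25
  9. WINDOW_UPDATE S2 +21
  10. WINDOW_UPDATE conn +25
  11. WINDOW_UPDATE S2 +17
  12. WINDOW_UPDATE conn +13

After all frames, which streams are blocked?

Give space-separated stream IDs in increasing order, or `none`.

Op 1: conn=33 S1=58 S2=33 S3=33 S4=33 blocked=[]
Op 2: conn=14 S1=58 S2=33 S3=14 S4=33 blocked=[]
Op 3: conn=-5 S1=58 S2=33 S3=-5 S4=33 blocked=[1, 2, 3, 4]
Op 4: conn=-24 S1=39 S2=33 S3=-5 S4=33 blocked=[1, 2, 3, 4]
Op 5: conn=-29 S1=39 S2=28 S3=-5 S4=33 blocked=[1, 2, 3, 4]
Op 6: conn=-12 S1=39 S2=28 S3=-5 S4=33 blocked=[1, 2, 3, 4]
Op 7: conn=-12 S1=39 S2=47 S3=-5 S4=33 blocked=[1, 2, 3, 4]
Op 8: conn=-12 S1=39 S2=72 S3=-5 S4=33 blocked=[1, 2, 3, 4]
Op 9: conn=-12 S1=39 S2=93 S3=-5 S4=33 blocked=[1, 2, 3, 4]
Op 10: conn=13 S1=39 S2=93 S3=-5 S4=33 blocked=[3]
Op 11: conn=13 S1=39 S2=110 S3=-5 S4=33 blocked=[3]
Op 12: conn=26 S1=39 S2=110 S3=-5 S4=33 blocked=[3]

Answer: S3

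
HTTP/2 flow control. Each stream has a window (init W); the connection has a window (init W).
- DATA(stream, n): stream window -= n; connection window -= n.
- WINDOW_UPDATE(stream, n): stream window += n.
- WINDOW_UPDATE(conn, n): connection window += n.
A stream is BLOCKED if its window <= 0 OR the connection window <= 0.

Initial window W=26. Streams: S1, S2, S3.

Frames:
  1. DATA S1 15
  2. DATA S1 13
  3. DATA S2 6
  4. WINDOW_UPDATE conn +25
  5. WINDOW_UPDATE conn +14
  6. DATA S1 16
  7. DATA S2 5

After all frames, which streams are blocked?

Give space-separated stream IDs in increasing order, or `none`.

Op 1: conn=11 S1=11 S2=26 S3=26 blocked=[]
Op 2: conn=-2 S1=-2 S2=26 S3=26 blocked=[1, 2, 3]
Op 3: conn=-8 S1=-2 S2=20 S3=26 blocked=[1, 2, 3]
Op 4: conn=17 S1=-2 S2=20 S3=26 blocked=[1]
Op 5: conn=31 S1=-2 S2=20 S3=26 blocked=[1]
Op 6: conn=15 S1=-18 S2=20 S3=26 blocked=[1]
Op 7: conn=10 S1=-18 S2=15 S3=26 blocked=[1]

Answer: S1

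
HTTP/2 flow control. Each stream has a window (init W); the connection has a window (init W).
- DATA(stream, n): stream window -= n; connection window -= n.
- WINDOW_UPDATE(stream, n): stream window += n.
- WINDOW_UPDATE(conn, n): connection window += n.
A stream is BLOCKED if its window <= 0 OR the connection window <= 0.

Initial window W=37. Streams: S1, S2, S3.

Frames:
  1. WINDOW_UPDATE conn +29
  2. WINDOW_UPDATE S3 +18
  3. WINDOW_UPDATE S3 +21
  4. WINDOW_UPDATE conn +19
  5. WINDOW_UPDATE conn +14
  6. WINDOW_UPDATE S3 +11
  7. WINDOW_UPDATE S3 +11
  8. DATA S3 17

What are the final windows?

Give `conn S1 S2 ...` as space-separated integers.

Answer: 82 37 37 81

Derivation:
Op 1: conn=66 S1=37 S2=37 S3=37 blocked=[]
Op 2: conn=66 S1=37 S2=37 S3=55 blocked=[]
Op 3: conn=66 S1=37 S2=37 S3=76 blocked=[]
Op 4: conn=85 S1=37 S2=37 S3=76 blocked=[]
Op 5: conn=99 S1=37 S2=37 S3=76 blocked=[]
Op 6: conn=99 S1=37 S2=37 S3=87 blocked=[]
Op 7: conn=99 S1=37 S2=37 S3=98 blocked=[]
Op 8: conn=82 S1=37 S2=37 S3=81 blocked=[]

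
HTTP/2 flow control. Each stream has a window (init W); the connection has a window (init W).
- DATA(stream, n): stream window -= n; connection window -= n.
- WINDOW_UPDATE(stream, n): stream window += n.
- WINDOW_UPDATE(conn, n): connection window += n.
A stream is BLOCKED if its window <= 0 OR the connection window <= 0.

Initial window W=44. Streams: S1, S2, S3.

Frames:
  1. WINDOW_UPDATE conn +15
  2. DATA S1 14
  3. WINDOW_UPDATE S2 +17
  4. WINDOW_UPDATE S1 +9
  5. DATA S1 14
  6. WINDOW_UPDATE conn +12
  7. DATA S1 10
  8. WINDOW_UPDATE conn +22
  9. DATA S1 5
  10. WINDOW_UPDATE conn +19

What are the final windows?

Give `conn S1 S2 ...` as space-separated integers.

Answer: 69 10 61 44

Derivation:
Op 1: conn=59 S1=44 S2=44 S3=44 blocked=[]
Op 2: conn=45 S1=30 S2=44 S3=44 blocked=[]
Op 3: conn=45 S1=30 S2=61 S3=44 blocked=[]
Op 4: conn=45 S1=39 S2=61 S3=44 blocked=[]
Op 5: conn=31 S1=25 S2=61 S3=44 blocked=[]
Op 6: conn=43 S1=25 S2=61 S3=44 blocked=[]
Op 7: conn=33 S1=15 S2=61 S3=44 blocked=[]
Op 8: conn=55 S1=15 S2=61 S3=44 blocked=[]
Op 9: conn=50 S1=10 S2=61 S3=44 blocked=[]
Op 10: conn=69 S1=10 S2=61 S3=44 blocked=[]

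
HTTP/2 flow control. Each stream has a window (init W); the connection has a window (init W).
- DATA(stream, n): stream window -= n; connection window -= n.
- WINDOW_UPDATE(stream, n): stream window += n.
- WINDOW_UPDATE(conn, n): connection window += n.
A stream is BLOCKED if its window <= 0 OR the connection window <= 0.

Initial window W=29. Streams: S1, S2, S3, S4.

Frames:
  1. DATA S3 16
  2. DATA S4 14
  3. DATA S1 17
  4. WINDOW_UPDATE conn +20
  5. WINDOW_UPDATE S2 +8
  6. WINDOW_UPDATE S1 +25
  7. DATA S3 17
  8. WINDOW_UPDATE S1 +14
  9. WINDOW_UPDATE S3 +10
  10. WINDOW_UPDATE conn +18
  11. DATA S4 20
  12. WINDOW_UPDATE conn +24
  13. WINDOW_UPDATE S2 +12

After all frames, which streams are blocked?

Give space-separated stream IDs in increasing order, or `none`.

Op 1: conn=13 S1=29 S2=29 S3=13 S4=29 blocked=[]
Op 2: conn=-1 S1=29 S2=29 S3=13 S4=15 blocked=[1, 2, 3, 4]
Op 3: conn=-18 S1=12 S2=29 S3=13 S4=15 blocked=[1, 2, 3, 4]
Op 4: conn=2 S1=12 S2=29 S3=13 S4=15 blocked=[]
Op 5: conn=2 S1=12 S2=37 S3=13 S4=15 blocked=[]
Op 6: conn=2 S1=37 S2=37 S3=13 S4=15 blocked=[]
Op 7: conn=-15 S1=37 S2=37 S3=-4 S4=15 blocked=[1, 2, 3, 4]
Op 8: conn=-15 S1=51 S2=37 S3=-4 S4=15 blocked=[1, 2, 3, 4]
Op 9: conn=-15 S1=51 S2=37 S3=6 S4=15 blocked=[1, 2, 3, 4]
Op 10: conn=3 S1=51 S2=37 S3=6 S4=15 blocked=[]
Op 11: conn=-17 S1=51 S2=37 S3=6 S4=-5 blocked=[1, 2, 3, 4]
Op 12: conn=7 S1=51 S2=37 S3=6 S4=-5 blocked=[4]
Op 13: conn=7 S1=51 S2=49 S3=6 S4=-5 blocked=[4]

Answer: S4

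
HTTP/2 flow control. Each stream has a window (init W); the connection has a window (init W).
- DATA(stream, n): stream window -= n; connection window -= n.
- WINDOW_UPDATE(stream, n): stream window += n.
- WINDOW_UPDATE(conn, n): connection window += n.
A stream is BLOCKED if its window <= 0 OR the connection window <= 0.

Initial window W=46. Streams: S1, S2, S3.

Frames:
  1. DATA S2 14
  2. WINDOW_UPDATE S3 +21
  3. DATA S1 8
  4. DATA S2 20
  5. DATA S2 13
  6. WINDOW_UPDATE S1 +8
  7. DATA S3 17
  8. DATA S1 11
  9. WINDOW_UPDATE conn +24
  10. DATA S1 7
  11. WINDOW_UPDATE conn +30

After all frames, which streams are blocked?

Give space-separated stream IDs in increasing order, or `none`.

Op 1: conn=32 S1=46 S2=32 S3=46 blocked=[]
Op 2: conn=32 S1=46 S2=32 S3=67 blocked=[]
Op 3: conn=24 S1=38 S2=32 S3=67 blocked=[]
Op 4: conn=4 S1=38 S2=12 S3=67 blocked=[]
Op 5: conn=-9 S1=38 S2=-1 S3=67 blocked=[1, 2, 3]
Op 6: conn=-9 S1=46 S2=-1 S3=67 blocked=[1, 2, 3]
Op 7: conn=-26 S1=46 S2=-1 S3=50 blocked=[1, 2, 3]
Op 8: conn=-37 S1=35 S2=-1 S3=50 blocked=[1, 2, 3]
Op 9: conn=-13 S1=35 S2=-1 S3=50 blocked=[1, 2, 3]
Op 10: conn=-20 S1=28 S2=-1 S3=50 blocked=[1, 2, 3]
Op 11: conn=10 S1=28 S2=-1 S3=50 blocked=[2]

Answer: S2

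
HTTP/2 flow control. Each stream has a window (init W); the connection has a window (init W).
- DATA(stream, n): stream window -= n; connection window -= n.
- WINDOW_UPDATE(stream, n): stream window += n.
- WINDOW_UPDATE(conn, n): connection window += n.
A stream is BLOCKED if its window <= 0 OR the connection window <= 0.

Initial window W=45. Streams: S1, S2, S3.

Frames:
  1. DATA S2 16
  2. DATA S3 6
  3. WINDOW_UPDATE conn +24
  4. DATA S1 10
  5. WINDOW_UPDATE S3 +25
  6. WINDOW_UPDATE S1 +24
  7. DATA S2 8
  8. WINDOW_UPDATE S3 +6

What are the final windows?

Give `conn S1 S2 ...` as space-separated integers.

Op 1: conn=29 S1=45 S2=29 S3=45 blocked=[]
Op 2: conn=23 S1=45 S2=29 S3=39 blocked=[]
Op 3: conn=47 S1=45 S2=29 S3=39 blocked=[]
Op 4: conn=37 S1=35 S2=29 S3=39 blocked=[]
Op 5: conn=37 S1=35 S2=29 S3=64 blocked=[]
Op 6: conn=37 S1=59 S2=29 S3=64 blocked=[]
Op 7: conn=29 S1=59 S2=21 S3=64 blocked=[]
Op 8: conn=29 S1=59 S2=21 S3=70 blocked=[]

Answer: 29 59 21 70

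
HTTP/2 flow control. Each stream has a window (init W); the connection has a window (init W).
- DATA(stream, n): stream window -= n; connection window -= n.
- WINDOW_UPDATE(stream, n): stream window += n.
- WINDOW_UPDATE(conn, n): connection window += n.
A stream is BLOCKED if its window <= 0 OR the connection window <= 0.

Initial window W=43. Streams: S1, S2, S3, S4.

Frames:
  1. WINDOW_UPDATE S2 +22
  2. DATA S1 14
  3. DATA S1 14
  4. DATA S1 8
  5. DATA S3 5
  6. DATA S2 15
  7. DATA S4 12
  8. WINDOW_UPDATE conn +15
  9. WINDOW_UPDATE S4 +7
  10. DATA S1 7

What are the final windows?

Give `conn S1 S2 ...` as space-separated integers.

Op 1: conn=43 S1=43 S2=65 S3=43 S4=43 blocked=[]
Op 2: conn=29 S1=29 S2=65 S3=43 S4=43 blocked=[]
Op 3: conn=15 S1=15 S2=65 S3=43 S4=43 blocked=[]
Op 4: conn=7 S1=7 S2=65 S3=43 S4=43 blocked=[]
Op 5: conn=2 S1=7 S2=65 S3=38 S4=43 blocked=[]
Op 6: conn=-13 S1=7 S2=50 S3=38 S4=43 blocked=[1, 2, 3, 4]
Op 7: conn=-25 S1=7 S2=50 S3=38 S4=31 blocked=[1, 2, 3, 4]
Op 8: conn=-10 S1=7 S2=50 S3=38 S4=31 blocked=[1, 2, 3, 4]
Op 9: conn=-10 S1=7 S2=50 S3=38 S4=38 blocked=[1, 2, 3, 4]
Op 10: conn=-17 S1=0 S2=50 S3=38 S4=38 blocked=[1, 2, 3, 4]

Answer: -17 0 50 38 38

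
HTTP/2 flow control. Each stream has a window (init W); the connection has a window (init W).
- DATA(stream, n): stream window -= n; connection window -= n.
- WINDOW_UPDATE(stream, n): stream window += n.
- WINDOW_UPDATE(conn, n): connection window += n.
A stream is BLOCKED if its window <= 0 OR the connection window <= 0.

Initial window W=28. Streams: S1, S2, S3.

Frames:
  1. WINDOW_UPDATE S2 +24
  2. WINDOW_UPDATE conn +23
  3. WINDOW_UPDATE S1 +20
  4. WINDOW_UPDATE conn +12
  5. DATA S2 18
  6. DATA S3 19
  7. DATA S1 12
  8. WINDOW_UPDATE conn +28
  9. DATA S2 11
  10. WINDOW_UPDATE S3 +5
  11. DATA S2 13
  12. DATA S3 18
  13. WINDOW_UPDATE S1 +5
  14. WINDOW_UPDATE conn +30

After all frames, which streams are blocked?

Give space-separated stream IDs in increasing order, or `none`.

Op 1: conn=28 S1=28 S2=52 S3=28 blocked=[]
Op 2: conn=51 S1=28 S2=52 S3=28 blocked=[]
Op 3: conn=51 S1=48 S2=52 S3=28 blocked=[]
Op 4: conn=63 S1=48 S2=52 S3=28 blocked=[]
Op 5: conn=45 S1=48 S2=34 S3=28 blocked=[]
Op 6: conn=26 S1=48 S2=34 S3=9 blocked=[]
Op 7: conn=14 S1=36 S2=34 S3=9 blocked=[]
Op 8: conn=42 S1=36 S2=34 S3=9 blocked=[]
Op 9: conn=31 S1=36 S2=23 S3=9 blocked=[]
Op 10: conn=31 S1=36 S2=23 S3=14 blocked=[]
Op 11: conn=18 S1=36 S2=10 S3=14 blocked=[]
Op 12: conn=0 S1=36 S2=10 S3=-4 blocked=[1, 2, 3]
Op 13: conn=0 S1=41 S2=10 S3=-4 blocked=[1, 2, 3]
Op 14: conn=30 S1=41 S2=10 S3=-4 blocked=[3]

Answer: S3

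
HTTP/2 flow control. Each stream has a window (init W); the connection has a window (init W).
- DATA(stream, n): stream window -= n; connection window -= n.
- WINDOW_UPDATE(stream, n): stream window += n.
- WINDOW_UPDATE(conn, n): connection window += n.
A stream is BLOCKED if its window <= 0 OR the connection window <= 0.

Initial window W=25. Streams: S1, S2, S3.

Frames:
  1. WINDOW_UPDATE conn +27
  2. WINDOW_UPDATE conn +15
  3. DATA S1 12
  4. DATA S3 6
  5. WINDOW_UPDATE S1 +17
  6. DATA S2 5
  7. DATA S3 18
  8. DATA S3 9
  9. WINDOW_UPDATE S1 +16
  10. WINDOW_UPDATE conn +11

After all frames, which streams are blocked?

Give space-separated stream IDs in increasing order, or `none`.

Answer: S3

Derivation:
Op 1: conn=52 S1=25 S2=25 S3=25 blocked=[]
Op 2: conn=67 S1=25 S2=25 S3=25 blocked=[]
Op 3: conn=55 S1=13 S2=25 S3=25 blocked=[]
Op 4: conn=49 S1=13 S2=25 S3=19 blocked=[]
Op 5: conn=49 S1=30 S2=25 S3=19 blocked=[]
Op 6: conn=44 S1=30 S2=20 S3=19 blocked=[]
Op 7: conn=26 S1=30 S2=20 S3=1 blocked=[]
Op 8: conn=17 S1=30 S2=20 S3=-8 blocked=[3]
Op 9: conn=17 S1=46 S2=20 S3=-8 blocked=[3]
Op 10: conn=28 S1=46 S2=20 S3=-8 blocked=[3]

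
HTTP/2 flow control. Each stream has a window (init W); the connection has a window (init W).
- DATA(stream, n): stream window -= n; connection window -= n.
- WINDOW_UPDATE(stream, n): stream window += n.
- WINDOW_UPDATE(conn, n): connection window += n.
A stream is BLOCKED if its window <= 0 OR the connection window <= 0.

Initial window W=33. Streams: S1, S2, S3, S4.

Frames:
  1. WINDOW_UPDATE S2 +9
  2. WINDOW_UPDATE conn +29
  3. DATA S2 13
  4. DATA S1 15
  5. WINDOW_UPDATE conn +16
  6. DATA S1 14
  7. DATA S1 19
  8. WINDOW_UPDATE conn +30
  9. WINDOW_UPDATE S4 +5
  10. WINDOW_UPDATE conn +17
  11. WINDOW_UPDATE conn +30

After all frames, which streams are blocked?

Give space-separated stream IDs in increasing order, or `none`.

Answer: S1

Derivation:
Op 1: conn=33 S1=33 S2=42 S3=33 S4=33 blocked=[]
Op 2: conn=62 S1=33 S2=42 S3=33 S4=33 blocked=[]
Op 3: conn=49 S1=33 S2=29 S3=33 S4=33 blocked=[]
Op 4: conn=34 S1=18 S2=29 S3=33 S4=33 blocked=[]
Op 5: conn=50 S1=18 S2=29 S3=33 S4=33 blocked=[]
Op 6: conn=36 S1=4 S2=29 S3=33 S4=33 blocked=[]
Op 7: conn=17 S1=-15 S2=29 S3=33 S4=33 blocked=[1]
Op 8: conn=47 S1=-15 S2=29 S3=33 S4=33 blocked=[1]
Op 9: conn=47 S1=-15 S2=29 S3=33 S4=38 blocked=[1]
Op 10: conn=64 S1=-15 S2=29 S3=33 S4=38 blocked=[1]
Op 11: conn=94 S1=-15 S2=29 S3=33 S4=38 blocked=[1]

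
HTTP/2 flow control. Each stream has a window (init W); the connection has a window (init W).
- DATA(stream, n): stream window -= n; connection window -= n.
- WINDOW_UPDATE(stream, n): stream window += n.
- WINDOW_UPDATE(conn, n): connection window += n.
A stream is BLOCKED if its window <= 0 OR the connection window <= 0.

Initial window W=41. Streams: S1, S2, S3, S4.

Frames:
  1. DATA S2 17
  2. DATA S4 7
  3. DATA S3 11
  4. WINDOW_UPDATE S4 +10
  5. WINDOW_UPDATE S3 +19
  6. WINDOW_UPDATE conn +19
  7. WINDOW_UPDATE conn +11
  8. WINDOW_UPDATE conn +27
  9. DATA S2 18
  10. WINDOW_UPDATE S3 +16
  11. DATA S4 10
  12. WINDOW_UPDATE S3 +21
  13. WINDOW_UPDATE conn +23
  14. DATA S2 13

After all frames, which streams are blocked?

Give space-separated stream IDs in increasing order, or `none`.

Answer: S2

Derivation:
Op 1: conn=24 S1=41 S2=24 S3=41 S4=41 blocked=[]
Op 2: conn=17 S1=41 S2=24 S3=41 S4=34 blocked=[]
Op 3: conn=6 S1=41 S2=24 S3=30 S4=34 blocked=[]
Op 4: conn=6 S1=41 S2=24 S3=30 S4=44 blocked=[]
Op 5: conn=6 S1=41 S2=24 S3=49 S4=44 blocked=[]
Op 6: conn=25 S1=41 S2=24 S3=49 S4=44 blocked=[]
Op 7: conn=36 S1=41 S2=24 S3=49 S4=44 blocked=[]
Op 8: conn=63 S1=41 S2=24 S3=49 S4=44 blocked=[]
Op 9: conn=45 S1=41 S2=6 S3=49 S4=44 blocked=[]
Op 10: conn=45 S1=41 S2=6 S3=65 S4=44 blocked=[]
Op 11: conn=35 S1=41 S2=6 S3=65 S4=34 blocked=[]
Op 12: conn=35 S1=41 S2=6 S3=86 S4=34 blocked=[]
Op 13: conn=58 S1=41 S2=6 S3=86 S4=34 blocked=[]
Op 14: conn=45 S1=41 S2=-7 S3=86 S4=34 blocked=[2]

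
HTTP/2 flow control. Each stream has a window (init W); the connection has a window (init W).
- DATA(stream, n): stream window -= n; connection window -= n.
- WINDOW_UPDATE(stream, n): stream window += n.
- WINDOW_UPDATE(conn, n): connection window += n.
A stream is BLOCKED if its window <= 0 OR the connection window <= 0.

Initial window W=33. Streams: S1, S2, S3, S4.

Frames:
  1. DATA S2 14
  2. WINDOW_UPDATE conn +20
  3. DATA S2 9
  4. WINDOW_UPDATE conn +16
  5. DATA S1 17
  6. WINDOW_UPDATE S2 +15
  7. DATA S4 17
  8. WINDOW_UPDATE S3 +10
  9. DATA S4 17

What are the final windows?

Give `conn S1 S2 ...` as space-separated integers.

Op 1: conn=19 S1=33 S2=19 S3=33 S4=33 blocked=[]
Op 2: conn=39 S1=33 S2=19 S3=33 S4=33 blocked=[]
Op 3: conn=30 S1=33 S2=10 S3=33 S4=33 blocked=[]
Op 4: conn=46 S1=33 S2=10 S3=33 S4=33 blocked=[]
Op 5: conn=29 S1=16 S2=10 S3=33 S4=33 blocked=[]
Op 6: conn=29 S1=16 S2=25 S3=33 S4=33 blocked=[]
Op 7: conn=12 S1=16 S2=25 S3=33 S4=16 blocked=[]
Op 8: conn=12 S1=16 S2=25 S3=43 S4=16 blocked=[]
Op 9: conn=-5 S1=16 S2=25 S3=43 S4=-1 blocked=[1, 2, 3, 4]

Answer: -5 16 25 43 -1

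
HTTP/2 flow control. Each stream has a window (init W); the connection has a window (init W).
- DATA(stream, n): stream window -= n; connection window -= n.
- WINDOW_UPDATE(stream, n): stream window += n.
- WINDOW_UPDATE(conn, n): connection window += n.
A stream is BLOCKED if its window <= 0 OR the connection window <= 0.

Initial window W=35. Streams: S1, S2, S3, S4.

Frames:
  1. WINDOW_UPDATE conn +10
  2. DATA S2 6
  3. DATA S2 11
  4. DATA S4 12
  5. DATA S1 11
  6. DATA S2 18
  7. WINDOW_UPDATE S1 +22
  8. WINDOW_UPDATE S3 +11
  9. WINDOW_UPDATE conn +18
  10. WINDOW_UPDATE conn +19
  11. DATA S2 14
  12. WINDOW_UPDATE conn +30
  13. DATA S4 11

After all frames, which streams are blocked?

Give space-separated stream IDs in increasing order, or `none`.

Answer: S2

Derivation:
Op 1: conn=45 S1=35 S2=35 S3=35 S4=35 blocked=[]
Op 2: conn=39 S1=35 S2=29 S3=35 S4=35 blocked=[]
Op 3: conn=28 S1=35 S2=18 S3=35 S4=35 blocked=[]
Op 4: conn=16 S1=35 S2=18 S3=35 S4=23 blocked=[]
Op 5: conn=5 S1=24 S2=18 S3=35 S4=23 blocked=[]
Op 6: conn=-13 S1=24 S2=0 S3=35 S4=23 blocked=[1, 2, 3, 4]
Op 7: conn=-13 S1=46 S2=0 S3=35 S4=23 blocked=[1, 2, 3, 4]
Op 8: conn=-13 S1=46 S2=0 S3=46 S4=23 blocked=[1, 2, 3, 4]
Op 9: conn=5 S1=46 S2=0 S3=46 S4=23 blocked=[2]
Op 10: conn=24 S1=46 S2=0 S3=46 S4=23 blocked=[2]
Op 11: conn=10 S1=46 S2=-14 S3=46 S4=23 blocked=[2]
Op 12: conn=40 S1=46 S2=-14 S3=46 S4=23 blocked=[2]
Op 13: conn=29 S1=46 S2=-14 S3=46 S4=12 blocked=[2]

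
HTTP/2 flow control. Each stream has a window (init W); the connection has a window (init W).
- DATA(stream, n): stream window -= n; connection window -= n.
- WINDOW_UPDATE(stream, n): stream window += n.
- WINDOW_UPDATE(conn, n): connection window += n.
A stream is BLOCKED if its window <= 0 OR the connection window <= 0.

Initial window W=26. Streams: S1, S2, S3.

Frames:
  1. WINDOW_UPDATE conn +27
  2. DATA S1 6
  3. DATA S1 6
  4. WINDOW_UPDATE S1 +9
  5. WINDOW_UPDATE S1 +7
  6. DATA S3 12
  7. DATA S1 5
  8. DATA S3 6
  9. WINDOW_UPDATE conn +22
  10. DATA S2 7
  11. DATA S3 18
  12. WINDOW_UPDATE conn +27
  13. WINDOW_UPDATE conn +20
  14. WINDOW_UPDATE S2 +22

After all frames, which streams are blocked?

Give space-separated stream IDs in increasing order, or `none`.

Op 1: conn=53 S1=26 S2=26 S3=26 blocked=[]
Op 2: conn=47 S1=20 S2=26 S3=26 blocked=[]
Op 3: conn=41 S1=14 S2=26 S3=26 blocked=[]
Op 4: conn=41 S1=23 S2=26 S3=26 blocked=[]
Op 5: conn=41 S1=30 S2=26 S3=26 blocked=[]
Op 6: conn=29 S1=30 S2=26 S3=14 blocked=[]
Op 7: conn=24 S1=25 S2=26 S3=14 blocked=[]
Op 8: conn=18 S1=25 S2=26 S3=8 blocked=[]
Op 9: conn=40 S1=25 S2=26 S3=8 blocked=[]
Op 10: conn=33 S1=25 S2=19 S3=8 blocked=[]
Op 11: conn=15 S1=25 S2=19 S3=-10 blocked=[3]
Op 12: conn=42 S1=25 S2=19 S3=-10 blocked=[3]
Op 13: conn=62 S1=25 S2=19 S3=-10 blocked=[3]
Op 14: conn=62 S1=25 S2=41 S3=-10 blocked=[3]

Answer: S3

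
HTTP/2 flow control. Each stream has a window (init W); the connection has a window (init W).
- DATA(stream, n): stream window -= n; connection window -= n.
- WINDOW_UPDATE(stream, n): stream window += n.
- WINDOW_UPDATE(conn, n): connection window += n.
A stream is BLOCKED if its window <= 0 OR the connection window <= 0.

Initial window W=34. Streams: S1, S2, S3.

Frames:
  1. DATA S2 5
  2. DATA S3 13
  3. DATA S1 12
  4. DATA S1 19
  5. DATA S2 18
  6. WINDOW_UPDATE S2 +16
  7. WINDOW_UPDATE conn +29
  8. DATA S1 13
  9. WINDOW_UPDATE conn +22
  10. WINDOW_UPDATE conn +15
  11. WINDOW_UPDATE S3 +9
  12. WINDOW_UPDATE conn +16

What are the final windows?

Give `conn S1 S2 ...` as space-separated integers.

Op 1: conn=29 S1=34 S2=29 S3=34 blocked=[]
Op 2: conn=16 S1=34 S2=29 S3=21 blocked=[]
Op 3: conn=4 S1=22 S2=29 S3=21 blocked=[]
Op 4: conn=-15 S1=3 S2=29 S3=21 blocked=[1, 2, 3]
Op 5: conn=-33 S1=3 S2=11 S3=21 blocked=[1, 2, 3]
Op 6: conn=-33 S1=3 S2=27 S3=21 blocked=[1, 2, 3]
Op 7: conn=-4 S1=3 S2=27 S3=21 blocked=[1, 2, 3]
Op 8: conn=-17 S1=-10 S2=27 S3=21 blocked=[1, 2, 3]
Op 9: conn=5 S1=-10 S2=27 S3=21 blocked=[1]
Op 10: conn=20 S1=-10 S2=27 S3=21 blocked=[1]
Op 11: conn=20 S1=-10 S2=27 S3=30 blocked=[1]
Op 12: conn=36 S1=-10 S2=27 S3=30 blocked=[1]

Answer: 36 -10 27 30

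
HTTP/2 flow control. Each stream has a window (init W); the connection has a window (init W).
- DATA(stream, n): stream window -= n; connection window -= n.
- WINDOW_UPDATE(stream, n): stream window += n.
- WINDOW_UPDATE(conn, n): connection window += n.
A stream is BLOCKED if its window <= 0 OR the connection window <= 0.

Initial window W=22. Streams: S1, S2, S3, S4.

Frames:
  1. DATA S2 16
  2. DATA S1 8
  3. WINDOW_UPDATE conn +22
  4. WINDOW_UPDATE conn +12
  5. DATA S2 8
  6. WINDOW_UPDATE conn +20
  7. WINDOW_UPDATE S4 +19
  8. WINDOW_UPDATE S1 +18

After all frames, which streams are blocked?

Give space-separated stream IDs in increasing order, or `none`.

Answer: S2

Derivation:
Op 1: conn=6 S1=22 S2=6 S3=22 S4=22 blocked=[]
Op 2: conn=-2 S1=14 S2=6 S3=22 S4=22 blocked=[1, 2, 3, 4]
Op 3: conn=20 S1=14 S2=6 S3=22 S4=22 blocked=[]
Op 4: conn=32 S1=14 S2=6 S3=22 S4=22 blocked=[]
Op 5: conn=24 S1=14 S2=-2 S3=22 S4=22 blocked=[2]
Op 6: conn=44 S1=14 S2=-2 S3=22 S4=22 blocked=[2]
Op 7: conn=44 S1=14 S2=-2 S3=22 S4=41 blocked=[2]
Op 8: conn=44 S1=32 S2=-2 S3=22 S4=41 blocked=[2]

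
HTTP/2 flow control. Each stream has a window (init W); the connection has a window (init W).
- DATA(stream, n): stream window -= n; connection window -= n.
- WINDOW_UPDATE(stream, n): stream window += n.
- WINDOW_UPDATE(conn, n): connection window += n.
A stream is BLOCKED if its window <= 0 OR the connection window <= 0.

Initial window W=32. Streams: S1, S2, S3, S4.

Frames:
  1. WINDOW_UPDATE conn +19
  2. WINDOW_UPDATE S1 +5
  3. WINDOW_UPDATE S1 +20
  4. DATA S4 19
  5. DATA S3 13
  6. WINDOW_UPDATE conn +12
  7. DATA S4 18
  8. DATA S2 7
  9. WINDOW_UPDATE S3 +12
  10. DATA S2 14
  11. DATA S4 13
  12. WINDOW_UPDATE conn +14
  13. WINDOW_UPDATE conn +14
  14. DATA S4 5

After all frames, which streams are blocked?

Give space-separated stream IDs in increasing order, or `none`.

Answer: S4

Derivation:
Op 1: conn=51 S1=32 S2=32 S3=32 S4=32 blocked=[]
Op 2: conn=51 S1=37 S2=32 S3=32 S4=32 blocked=[]
Op 3: conn=51 S1=57 S2=32 S3=32 S4=32 blocked=[]
Op 4: conn=32 S1=57 S2=32 S3=32 S4=13 blocked=[]
Op 5: conn=19 S1=57 S2=32 S3=19 S4=13 blocked=[]
Op 6: conn=31 S1=57 S2=32 S3=19 S4=13 blocked=[]
Op 7: conn=13 S1=57 S2=32 S3=19 S4=-5 blocked=[4]
Op 8: conn=6 S1=57 S2=25 S3=19 S4=-5 blocked=[4]
Op 9: conn=6 S1=57 S2=25 S3=31 S4=-5 blocked=[4]
Op 10: conn=-8 S1=57 S2=11 S3=31 S4=-5 blocked=[1, 2, 3, 4]
Op 11: conn=-21 S1=57 S2=11 S3=31 S4=-18 blocked=[1, 2, 3, 4]
Op 12: conn=-7 S1=57 S2=11 S3=31 S4=-18 blocked=[1, 2, 3, 4]
Op 13: conn=7 S1=57 S2=11 S3=31 S4=-18 blocked=[4]
Op 14: conn=2 S1=57 S2=11 S3=31 S4=-23 blocked=[4]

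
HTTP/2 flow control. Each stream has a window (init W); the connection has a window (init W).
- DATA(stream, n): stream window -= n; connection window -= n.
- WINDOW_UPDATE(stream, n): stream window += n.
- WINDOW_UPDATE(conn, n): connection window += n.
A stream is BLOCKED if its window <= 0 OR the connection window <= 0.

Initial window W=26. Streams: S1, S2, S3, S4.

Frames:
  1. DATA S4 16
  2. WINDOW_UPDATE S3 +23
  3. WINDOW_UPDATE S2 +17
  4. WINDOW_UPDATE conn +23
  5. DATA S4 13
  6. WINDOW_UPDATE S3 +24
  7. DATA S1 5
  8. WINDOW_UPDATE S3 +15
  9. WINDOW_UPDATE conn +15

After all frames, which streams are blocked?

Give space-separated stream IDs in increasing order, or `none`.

Op 1: conn=10 S1=26 S2=26 S3=26 S4=10 blocked=[]
Op 2: conn=10 S1=26 S2=26 S3=49 S4=10 blocked=[]
Op 3: conn=10 S1=26 S2=43 S3=49 S4=10 blocked=[]
Op 4: conn=33 S1=26 S2=43 S3=49 S4=10 blocked=[]
Op 5: conn=20 S1=26 S2=43 S3=49 S4=-3 blocked=[4]
Op 6: conn=20 S1=26 S2=43 S3=73 S4=-3 blocked=[4]
Op 7: conn=15 S1=21 S2=43 S3=73 S4=-3 blocked=[4]
Op 8: conn=15 S1=21 S2=43 S3=88 S4=-3 blocked=[4]
Op 9: conn=30 S1=21 S2=43 S3=88 S4=-3 blocked=[4]

Answer: S4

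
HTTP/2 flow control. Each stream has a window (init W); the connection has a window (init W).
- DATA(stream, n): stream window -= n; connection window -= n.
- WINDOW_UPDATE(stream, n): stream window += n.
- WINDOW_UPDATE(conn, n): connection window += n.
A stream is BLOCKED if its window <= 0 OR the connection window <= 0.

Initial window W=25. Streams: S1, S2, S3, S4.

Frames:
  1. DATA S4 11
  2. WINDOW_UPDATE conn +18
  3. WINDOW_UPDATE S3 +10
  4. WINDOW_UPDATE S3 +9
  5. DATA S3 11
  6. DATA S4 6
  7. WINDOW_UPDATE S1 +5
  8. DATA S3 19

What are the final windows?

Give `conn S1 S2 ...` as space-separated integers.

Answer: -4 30 25 14 8

Derivation:
Op 1: conn=14 S1=25 S2=25 S3=25 S4=14 blocked=[]
Op 2: conn=32 S1=25 S2=25 S3=25 S4=14 blocked=[]
Op 3: conn=32 S1=25 S2=25 S3=35 S4=14 blocked=[]
Op 4: conn=32 S1=25 S2=25 S3=44 S4=14 blocked=[]
Op 5: conn=21 S1=25 S2=25 S3=33 S4=14 blocked=[]
Op 6: conn=15 S1=25 S2=25 S3=33 S4=8 blocked=[]
Op 7: conn=15 S1=30 S2=25 S3=33 S4=8 blocked=[]
Op 8: conn=-4 S1=30 S2=25 S3=14 S4=8 blocked=[1, 2, 3, 4]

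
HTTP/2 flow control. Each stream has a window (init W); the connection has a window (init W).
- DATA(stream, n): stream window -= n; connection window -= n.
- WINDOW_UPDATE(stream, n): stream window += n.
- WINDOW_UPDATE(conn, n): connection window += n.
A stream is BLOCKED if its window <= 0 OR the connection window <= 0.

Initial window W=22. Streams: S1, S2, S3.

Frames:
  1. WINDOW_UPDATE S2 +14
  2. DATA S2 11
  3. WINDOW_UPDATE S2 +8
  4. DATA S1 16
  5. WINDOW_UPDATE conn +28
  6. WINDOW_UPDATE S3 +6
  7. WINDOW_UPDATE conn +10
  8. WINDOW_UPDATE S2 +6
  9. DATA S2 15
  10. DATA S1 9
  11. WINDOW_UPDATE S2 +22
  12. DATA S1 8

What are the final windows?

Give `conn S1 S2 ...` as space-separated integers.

Answer: 1 -11 46 28

Derivation:
Op 1: conn=22 S1=22 S2=36 S3=22 blocked=[]
Op 2: conn=11 S1=22 S2=25 S3=22 blocked=[]
Op 3: conn=11 S1=22 S2=33 S3=22 blocked=[]
Op 4: conn=-5 S1=6 S2=33 S3=22 blocked=[1, 2, 3]
Op 5: conn=23 S1=6 S2=33 S3=22 blocked=[]
Op 6: conn=23 S1=6 S2=33 S3=28 blocked=[]
Op 7: conn=33 S1=6 S2=33 S3=28 blocked=[]
Op 8: conn=33 S1=6 S2=39 S3=28 blocked=[]
Op 9: conn=18 S1=6 S2=24 S3=28 blocked=[]
Op 10: conn=9 S1=-3 S2=24 S3=28 blocked=[1]
Op 11: conn=9 S1=-3 S2=46 S3=28 blocked=[1]
Op 12: conn=1 S1=-11 S2=46 S3=28 blocked=[1]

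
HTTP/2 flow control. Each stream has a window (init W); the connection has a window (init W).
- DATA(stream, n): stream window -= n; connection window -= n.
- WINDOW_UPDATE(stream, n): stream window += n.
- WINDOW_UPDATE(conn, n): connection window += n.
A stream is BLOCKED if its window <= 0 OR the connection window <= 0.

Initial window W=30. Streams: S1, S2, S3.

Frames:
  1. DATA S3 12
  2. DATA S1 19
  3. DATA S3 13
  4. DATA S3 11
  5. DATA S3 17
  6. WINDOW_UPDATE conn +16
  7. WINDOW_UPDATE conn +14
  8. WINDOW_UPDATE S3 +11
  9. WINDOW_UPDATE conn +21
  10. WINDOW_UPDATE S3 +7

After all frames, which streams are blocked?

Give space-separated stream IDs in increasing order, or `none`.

Op 1: conn=18 S1=30 S2=30 S3=18 blocked=[]
Op 2: conn=-1 S1=11 S2=30 S3=18 blocked=[1, 2, 3]
Op 3: conn=-14 S1=11 S2=30 S3=5 blocked=[1, 2, 3]
Op 4: conn=-25 S1=11 S2=30 S3=-6 blocked=[1, 2, 3]
Op 5: conn=-42 S1=11 S2=30 S3=-23 blocked=[1, 2, 3]
Op 6: conn=-26 S1=11 S2=30 S3=-23 blocked=[1, 2, 3]
Op 7: conn=-12 S1=11 S2=30 S3=-23 blocked=[1, 2, 3]
Op 8: conn=-12 S1=11 S2=30 S3=-12 blocked=[1, 2, 3]
Op 9: conn=9 S1=11 S2=30 S3=-12 blocked=[3]
Op 10: conn=9 S1=11 S2=30 S3=-5 blocked=[3]

Answer: S3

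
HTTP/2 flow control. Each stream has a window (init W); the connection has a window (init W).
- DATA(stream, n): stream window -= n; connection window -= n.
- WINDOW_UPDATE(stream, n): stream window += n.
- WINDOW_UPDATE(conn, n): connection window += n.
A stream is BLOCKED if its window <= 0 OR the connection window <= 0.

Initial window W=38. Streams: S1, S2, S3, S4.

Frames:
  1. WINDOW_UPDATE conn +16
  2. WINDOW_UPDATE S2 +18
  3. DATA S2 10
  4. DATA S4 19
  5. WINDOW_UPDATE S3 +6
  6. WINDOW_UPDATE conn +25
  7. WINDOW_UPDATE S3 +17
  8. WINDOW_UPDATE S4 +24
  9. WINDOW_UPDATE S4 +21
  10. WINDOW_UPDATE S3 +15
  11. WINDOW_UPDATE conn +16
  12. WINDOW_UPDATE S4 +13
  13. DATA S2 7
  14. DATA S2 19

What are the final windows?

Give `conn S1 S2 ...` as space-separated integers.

Op 1: conn=54 S1=38 S2=38 S3=38 S4=38 blocked=[]
Op 2: conn=54 S1=38 S2=56 S3=38 S4=38 blocked=[]
Op 3: conn=44 S1=38 S2=46 S3=38 S4=38 blocked=[]
Op 4: conn=25 S1=38 S2=46 S3=38 S4=19 blocked=[]
Op 5: conn=25 S1=38 S2=46 S3=44 S4=19 blocked=[]
Op 6: conn=50 S1=38 S2=46 S3=44 S4=19 blocked=[]
Op 7: conn=50 S1=38 S2=46 S3=61 S4=19 blocked=[]
Op 8: conn=50 S1=38 S2=46 S3=61 S4=43 blocked=[]
Op 9: conn=50 S1=38 S2=46 S3=61 S4=64 blocked=[]
Op 10: conn=50 S1=38 S2=46 S3=76 S4=64 blocked=[]
Op 11: conn=66 S1=38 S2=46 S3=76 S4=64 blocked=[]
Op 12: conn=66 S1=38 S2=46 S3=76 S4=77 blocked=[]
Op 13: conn=59 S1=38 S2=39 S3=76 S4=77 blocked=[]
Op 14: conn=40 S1=38 S2=20 S3=76 S4=77 blocked=[]

Answer: 40 38 20 76 77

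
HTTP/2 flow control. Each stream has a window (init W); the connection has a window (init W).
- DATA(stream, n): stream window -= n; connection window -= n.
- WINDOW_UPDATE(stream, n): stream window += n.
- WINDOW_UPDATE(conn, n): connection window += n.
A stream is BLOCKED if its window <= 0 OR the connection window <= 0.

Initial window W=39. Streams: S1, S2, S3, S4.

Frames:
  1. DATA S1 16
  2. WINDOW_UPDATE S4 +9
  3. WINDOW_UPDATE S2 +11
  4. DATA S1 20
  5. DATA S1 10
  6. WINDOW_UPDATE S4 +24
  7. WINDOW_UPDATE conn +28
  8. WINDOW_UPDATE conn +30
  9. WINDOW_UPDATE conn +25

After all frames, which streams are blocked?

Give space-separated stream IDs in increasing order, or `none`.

Answer: S1

Derivation:
Op 1: conn=23 S1=23 S2=39 S3=39 S4=39 blocked=[]
Op 2: conn=23 S1=23 S2=39 S3=39 S4=48 blocked=[]
Op 3: conn=23 S1=23 S2=50 S3=39 S4=48 blocked=[]
Op 4: conn=3 S1=3 S2=50 S3=39 S4=48 blocked=[]
Op 5: conn=-7 S1=-7 S2=50 S3=39 S4=48 blocked=[1, 2, 3, 4]
Op 6: conn=-7 S1=-7 S2=50 S3=39 S4=72 blocked=[1, 2, 3, 4]
Op 7: conn=21 S1=-7 S2=50 S3=39 S4=72 blocked=[1]
Op 8: conn=51 S1=-7 S2=50 S3=39 S4=72 blocked=[1]
Op 9: conn=76 S1=-7 S2=50 S3=39 S4=72 blocked=[1]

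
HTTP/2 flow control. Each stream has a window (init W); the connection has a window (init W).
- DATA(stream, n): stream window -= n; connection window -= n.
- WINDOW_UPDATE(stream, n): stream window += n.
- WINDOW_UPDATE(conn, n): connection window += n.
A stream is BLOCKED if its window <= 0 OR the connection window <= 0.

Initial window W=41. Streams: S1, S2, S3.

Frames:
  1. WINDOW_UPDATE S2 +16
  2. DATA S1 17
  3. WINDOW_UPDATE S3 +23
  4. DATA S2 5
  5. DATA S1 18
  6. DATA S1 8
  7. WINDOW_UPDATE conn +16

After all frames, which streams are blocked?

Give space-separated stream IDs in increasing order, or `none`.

Answer: S1

Derivation:
Op 1: conn=41 S1=41 S2=57 S3=41 blocked=[]
Op 2: conn=24 S1=24 S2=57 S3=41 blocked=[]
Op 3: conn=24 S1=24 S2=57 S3=64 blocked=[]
Op 4: conn=19 S1=24 S2=52 S3=64 blocked=[]
Op 5: conn=1 S1=6 S2=52 S3=64 blocked=[]
Op 6: conn=-7 S1=-2 S2=52 S3=64 blocked=[1, 2, 3]
Op 7: conn=9 S1=-2 S2=52 S3=64 blocked=[1]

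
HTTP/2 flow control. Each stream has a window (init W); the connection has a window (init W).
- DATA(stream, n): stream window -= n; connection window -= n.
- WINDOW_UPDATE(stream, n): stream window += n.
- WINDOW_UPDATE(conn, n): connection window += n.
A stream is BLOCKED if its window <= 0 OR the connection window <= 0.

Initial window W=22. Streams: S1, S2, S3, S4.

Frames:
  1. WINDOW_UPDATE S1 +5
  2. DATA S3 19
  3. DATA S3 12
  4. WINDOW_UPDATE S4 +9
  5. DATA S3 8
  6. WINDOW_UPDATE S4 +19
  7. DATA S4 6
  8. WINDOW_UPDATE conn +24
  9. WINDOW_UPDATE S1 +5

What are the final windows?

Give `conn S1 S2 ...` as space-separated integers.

Op 1: conn=22 S1=27 S2=22 S3=22 S4=22 blocked=[]
Op 2: conn=3 S1=27 S2=22 S3=3 S4=22 blocked=[]
Op 3: conn=-9 S1=27 S2=22 S3=-9 S4=22 blocked=[1, 2, 3, 4]
Op 4: conn=-9 S1=27 S2=22 S3=-9 S4=31 blocked=[1, 2, 3, 4]
Op 5: conn=-17 S1=27 S2=22 S3=-17 S4=31 blocked=[1, 2, 3, 4]
Op 6: conn=-17 S1=27 S2=22 S3=-17 S4=50 blocked=[1, 2, 3, 4]
Op 7: conn=-23 S1=27 S2=22 S3=-17 S4=44 blocked=[1, 2, 3, 4]
Op 8: conn=1 S1=27 S2=22 S3=-17 S4=44 blocked=[3]
Op 9: conn=1 S1=32 S2=22 S3=-17 S4=44 blocked=[3]

Answer: 1 32 22 -17 44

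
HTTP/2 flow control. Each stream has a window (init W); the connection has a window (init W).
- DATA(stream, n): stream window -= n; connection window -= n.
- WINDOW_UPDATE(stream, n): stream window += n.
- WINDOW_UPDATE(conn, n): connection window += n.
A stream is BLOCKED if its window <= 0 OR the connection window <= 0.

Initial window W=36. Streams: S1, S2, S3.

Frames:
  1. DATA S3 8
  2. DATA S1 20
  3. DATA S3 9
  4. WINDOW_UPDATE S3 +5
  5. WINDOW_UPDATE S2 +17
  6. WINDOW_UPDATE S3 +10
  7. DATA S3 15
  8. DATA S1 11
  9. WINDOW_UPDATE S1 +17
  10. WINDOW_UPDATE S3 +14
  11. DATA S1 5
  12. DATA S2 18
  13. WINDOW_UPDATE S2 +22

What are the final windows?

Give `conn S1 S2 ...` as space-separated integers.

Op 1: conn=28 S1=36 S2=36 S3=28 blocked=[]
Op 2: conn=8 S1=16 S2=36 S3=28 blocked=[]
Op 3: conn=-1 S1=16 S2=36 S3=19 blocked=[1, 2, 3]
Op 4: conn=-1 S1=16 S2=36 S3=24 blocked=[1, 2, 3]
Op 5: conn=-1 S1=16 S2=53 S3=24 blocked=[1, 2, 3]
Op 6: conn=-1 S1=16 S2=53 S3=34 blocked=[1, 2, 3]
Op 7: conn=-16 S1=16 S2=53 S3=19 blocked=[1, 2, 3]
Op 8: conn=-27 S1=5 S2=53 S3=19 blocked=[1, 2, 3]
Op 9: conn=-27 S1=22 S2=53 S3=19 blocked=[1, 2, 3]
Op 10: conn=-27 S1=22 S2=53 S3=33 blocked=[1, 2, 3]
Op 11: conn=-32 S1=17 S2=53 S3=33 blocked=[1, 2, 3]
Op 12: conn=-50 S1=17 S2=35 S3=33 blocked=[1, 2, 3]
Op 13: conn=-50 S1=17 S2=57 S3=33 blocked=[1, 2, 3]

Answer: -50 17 57 33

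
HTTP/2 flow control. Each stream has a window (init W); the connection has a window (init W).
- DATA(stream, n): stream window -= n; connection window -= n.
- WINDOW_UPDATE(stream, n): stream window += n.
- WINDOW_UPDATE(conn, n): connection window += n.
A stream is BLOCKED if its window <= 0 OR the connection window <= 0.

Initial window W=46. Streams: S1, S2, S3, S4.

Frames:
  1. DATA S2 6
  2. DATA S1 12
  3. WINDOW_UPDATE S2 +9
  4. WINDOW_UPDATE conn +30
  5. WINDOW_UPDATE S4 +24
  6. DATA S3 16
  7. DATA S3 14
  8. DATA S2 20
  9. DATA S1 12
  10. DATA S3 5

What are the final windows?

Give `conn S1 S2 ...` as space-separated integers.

Op 1: conn=40 S1=46 S2=40 S3=46 S4=46 blocked=[]
Op 2: conn=28 S1=34 S2=40 S3=46 S4=46 blocked=[]
Op 3: conn=28 S1=34 S2=49 S3=46 S4=46 blocked=[]
Op 4: conn=58 S1=34 S2=49 S3=46 S4=46 blocked=[]
Op 5: conn=58 S1=34 S2=49 S3=46 S4=70 blocked=[]
Op 6: conn=42 S1=34 S2=49 S3=30 S4=70 blocked=[]
Op 7: conn=28 S1=34 S2=49 S3=16 S4=70 blocked=[]
Op 8: conn=8 S1=34 S2=29 S3=16 S4=70 blocked=[]
Op 9: conn=-4 S1=22 S2=29 S3=16 S4=70 blocked=[1, 2, 3, 4]
Op 10: conn=-9 S1=22 S2=29 S3=11 S4=70 blocked=[1, 2, 3, 4]

Answer: -9 22 29 11 70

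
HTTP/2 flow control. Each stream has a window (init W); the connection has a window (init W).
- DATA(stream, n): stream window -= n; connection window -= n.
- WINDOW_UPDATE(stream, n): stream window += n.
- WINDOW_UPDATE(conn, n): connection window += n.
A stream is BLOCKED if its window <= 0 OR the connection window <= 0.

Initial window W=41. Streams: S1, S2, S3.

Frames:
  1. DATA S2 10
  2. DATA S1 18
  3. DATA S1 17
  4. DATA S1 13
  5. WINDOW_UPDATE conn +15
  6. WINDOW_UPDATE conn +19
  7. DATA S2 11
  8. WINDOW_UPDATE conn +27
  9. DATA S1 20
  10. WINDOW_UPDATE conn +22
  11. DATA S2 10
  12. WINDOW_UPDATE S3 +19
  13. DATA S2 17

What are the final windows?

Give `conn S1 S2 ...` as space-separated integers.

Answer: 8 -27 -7 60

Derivation:
Op 1: conn=31 S1=41 S2=31 S3=41 blocked=[]
Op 2: conn=13 S1=23 S2=31 S3=41 blocked=[]
Op 3: conn=-4 S1=6 S2=31 S3=41 blocked=[1, 2, 3]
Op 4: conn=-17 S1=-7 S2=31 S3=41 blocked=[1, 2, 3]
Op 5: conn=-2 S1=-7 S2=31 S3=41 blocked=[1, 2, 3]
Op 6: conn=17 S1=-7 S2=31 S3=41 blocked=[1]
Op 7: conn=6 S1=-7 S2=20 S3=41 blocked=[1]
Op 8: conn=33 S1=-7 S2=20 S3=41 blocked=[1]
Op 9: conn=13 S1=-27 S2=20 S3=41 blocked=[1]
Op 10: conn=35 S1=-27 S2=20 S3=41 blocked=[1]
Op 11: conn=25 S1=-27 S2=10 S3=41 blocked=[1]
Op 12: conn=25 S1=-27 S2=10 S3=60 blocked=[1]
Op 13: conn=8 S1=-27 S2=-7 S3=60 blocked=[1, 2]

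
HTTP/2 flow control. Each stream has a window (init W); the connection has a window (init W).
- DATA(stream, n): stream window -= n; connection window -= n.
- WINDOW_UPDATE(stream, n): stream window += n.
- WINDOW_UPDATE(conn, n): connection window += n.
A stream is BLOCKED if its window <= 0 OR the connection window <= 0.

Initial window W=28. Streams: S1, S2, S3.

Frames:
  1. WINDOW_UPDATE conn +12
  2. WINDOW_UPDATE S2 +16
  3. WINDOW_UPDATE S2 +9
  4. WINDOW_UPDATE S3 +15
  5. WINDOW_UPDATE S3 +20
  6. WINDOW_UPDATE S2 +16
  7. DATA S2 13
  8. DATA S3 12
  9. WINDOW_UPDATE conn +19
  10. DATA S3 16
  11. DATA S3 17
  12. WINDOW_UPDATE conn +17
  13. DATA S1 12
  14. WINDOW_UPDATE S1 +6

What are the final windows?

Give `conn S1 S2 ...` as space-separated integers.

Op 1: conn=40 S1=28 S2=28 S3=28 blocked=[]
Op 2: conn=40 S1=28 S2=44 S3=28 blocked=[]
Op 3: conn=40 S1=28 S2=53 S3=28 blocked=[]
Op 4: conn=40 S1=28 S2=53 S3=43 blocked=[]
Op 5: conn=40 S1=28 S2=53 S3=63 blocked=[]
Op 6: conn=40 S1=28 S2=69 S3=63 blocked=[]
Op 7: conn=27 S1=28 S2=56 S3=63 blocked=[]
Op 8: conn=15 S1=28 S2=56 S3=51 blocked=[]
Op 9: conn=34 S1=28 S2=56 S3=51 blocked=[]
Op 10: conn=18 S1=28 S2=56 S3=35 blocked=[]
Op 11: conn=1 S1=28 S2=56 S3=18 blocked=[]
Op 12: conn=18 S1=28 S2=56 S3=18 blocked=[]
Op 13: conn=6 S1=16 S2=56 S3=18 blocked=[]
Op 14: conn=6 S1=22 S2=56 S3=18 blocked=[]

Answer: 6 22 56 18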